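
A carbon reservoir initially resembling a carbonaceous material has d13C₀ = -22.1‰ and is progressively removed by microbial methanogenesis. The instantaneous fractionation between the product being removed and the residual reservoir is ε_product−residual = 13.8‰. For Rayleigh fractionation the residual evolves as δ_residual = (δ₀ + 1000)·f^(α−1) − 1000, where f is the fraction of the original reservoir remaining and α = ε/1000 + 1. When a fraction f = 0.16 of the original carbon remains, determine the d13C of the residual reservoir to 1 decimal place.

-46.5‰

Rayleigh residual: δ_res = (δ₀ + 1000)·f^(α−1) − 1000
α = ε/1000 + 1 = 1.01380, so α − 1 = 0.01380
f^(α−1) = 0.16^(0.01380) = 0.975027
δ_res = (-22.1 + 1000) × 0.975027 − 1000 = 953.479 − 1000 = -46.52‰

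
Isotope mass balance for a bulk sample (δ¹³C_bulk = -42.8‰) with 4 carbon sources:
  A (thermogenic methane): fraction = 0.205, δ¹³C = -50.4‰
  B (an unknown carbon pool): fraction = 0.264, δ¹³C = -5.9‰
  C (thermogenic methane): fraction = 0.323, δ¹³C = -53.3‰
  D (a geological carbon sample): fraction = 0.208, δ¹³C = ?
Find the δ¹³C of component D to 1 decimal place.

-65.8‰

Isotope mass balance: δ_bulk = Σ fᵢ·δᵢ.
-42.8 = 0.205×(-50.4) + 0.264×(-5.9) + 0.323×(-53.3) + 0.208×δ_D
0.208·δ_D = -42.8 − (-29.105) = -13.694
δ_D = -13.694 / 0.208 = -65.84‰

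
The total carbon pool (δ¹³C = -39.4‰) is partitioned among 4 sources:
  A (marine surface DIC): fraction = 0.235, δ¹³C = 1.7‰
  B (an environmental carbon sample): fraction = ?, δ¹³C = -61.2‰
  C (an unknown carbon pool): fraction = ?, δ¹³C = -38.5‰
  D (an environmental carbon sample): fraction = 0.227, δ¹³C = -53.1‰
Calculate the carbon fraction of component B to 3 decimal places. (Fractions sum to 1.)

Let f_B and f_C be the unknown fractions; fractions sum to 1 so f_B + f_C = 0.538.
Mass balance: Σ fᵢ·δᵢ = δ_bulk ⇒ f_B·(-61.2) + f_C·(-38.5) = -39.4 − (-11.654) = -27.746
Substitute f_C = 0.538 − f_B:
f_B·(-61.2 − -38.5) = -27.746 − 0.538×(-38.5) = -7.033
f_B = -7.033 / -22.7 = 0.3098

0.310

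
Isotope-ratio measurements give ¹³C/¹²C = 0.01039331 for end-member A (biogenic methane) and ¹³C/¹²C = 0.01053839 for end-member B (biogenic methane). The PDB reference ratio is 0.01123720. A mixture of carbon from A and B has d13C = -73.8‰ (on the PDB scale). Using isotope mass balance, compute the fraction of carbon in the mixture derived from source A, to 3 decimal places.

δ_A = (0.01039331/0.01123720 − 1)×1000 = (0.924902 − 1)×1000 = -75.098‰
δ_B = (0.01053839/0.01123720 − 1)×1000 = (0.937813 − 1)×1000 = -62.187‰
f_A = (δ_mix − δ_B)/(δ_A − δ_B) = (-73.8 − (-62.187))/(-75.098 − (-62.187))
f_A = -11.613 / -12.911 = 0.8995

0.899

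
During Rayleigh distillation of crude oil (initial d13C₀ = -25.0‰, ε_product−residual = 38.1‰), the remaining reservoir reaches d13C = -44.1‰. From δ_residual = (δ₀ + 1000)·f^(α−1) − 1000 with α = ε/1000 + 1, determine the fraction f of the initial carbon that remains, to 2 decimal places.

0.59

α − 1 = ε/1000 = 0.0381
(δ_res + 1000)/(δ₀ + 1000) = (-44.1 + 1000)/(-25.0 + 1000) = 955.9/975.0 = 0.980410
f = 0.980410^(1/0.0381) = exp(ln(0.980410)/0.0381) = exp(-0.01978/0.0381)
f = exp(-0.5193) = 0.5950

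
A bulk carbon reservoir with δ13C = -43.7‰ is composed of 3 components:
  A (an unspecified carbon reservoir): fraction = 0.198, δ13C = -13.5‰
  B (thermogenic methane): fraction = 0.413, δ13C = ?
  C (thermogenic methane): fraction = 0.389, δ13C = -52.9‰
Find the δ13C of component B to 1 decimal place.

Isotope mass balance: δ_bulk = Σ fᵢ·δᵢ.
-43.7 = 0.198×(-13.5) + 0.413×δ_B + 0.389×(-52.9)
0.413·δ_B = -43.7 − (-23.251) = -20.449
δ_B = -20.449 / 0.413 = -49.51‰

-49.5‰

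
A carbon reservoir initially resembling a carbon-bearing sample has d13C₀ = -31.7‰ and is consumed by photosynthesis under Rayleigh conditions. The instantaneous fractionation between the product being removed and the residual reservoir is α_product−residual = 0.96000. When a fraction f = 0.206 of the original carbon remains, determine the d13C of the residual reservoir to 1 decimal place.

31.5‰

Rayleigh residual: δ_res = (δ₀ + 1000)·f^(α−1) − 1000
α − 1 = -0.04000
f^(α−1) = 0.206^(-0.04000) = 1.065235
δ_res = (-31.7 + 1000) × 1.065235 − 1000 = 1031.467 − 1000 = 31.47‰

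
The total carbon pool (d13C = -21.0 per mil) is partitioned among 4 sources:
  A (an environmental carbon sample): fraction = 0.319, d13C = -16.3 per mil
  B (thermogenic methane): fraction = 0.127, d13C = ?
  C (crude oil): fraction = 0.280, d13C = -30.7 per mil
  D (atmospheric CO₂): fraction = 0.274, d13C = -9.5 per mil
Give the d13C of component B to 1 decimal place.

-36.2 per mil

Isotope mass balance: δ_bulk = Σ fᵢ·δᵢ.
-21.0 = 0.319×(-16.3) + 0.127×δ_B + 0.280×(-30.7) + 0.274×(-9.5)
0.127·δ_B = -21.0 − (-16.399) = -4.601
δ_B = -4.601 / 0.127 = -36.23 per mil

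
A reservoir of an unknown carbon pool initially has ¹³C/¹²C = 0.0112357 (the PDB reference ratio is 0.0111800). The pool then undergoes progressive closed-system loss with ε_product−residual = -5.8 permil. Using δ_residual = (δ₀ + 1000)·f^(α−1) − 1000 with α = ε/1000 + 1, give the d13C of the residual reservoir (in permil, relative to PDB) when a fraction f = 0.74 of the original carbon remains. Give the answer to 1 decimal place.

6.7 permil

δ₀ = (0.0112357/0.0111800 − 1)×1000 = (1.004982 − 1)×1000 = 4.982 permil
α − 1 = ε/1000 = -0.0058
f^(α−1) = 0.74^(-0.0058) = 1.001748
δ_res = (4.982 + 1000) × 1.001748 − 1000 = 1006.739 − 1000 = 6.74 permil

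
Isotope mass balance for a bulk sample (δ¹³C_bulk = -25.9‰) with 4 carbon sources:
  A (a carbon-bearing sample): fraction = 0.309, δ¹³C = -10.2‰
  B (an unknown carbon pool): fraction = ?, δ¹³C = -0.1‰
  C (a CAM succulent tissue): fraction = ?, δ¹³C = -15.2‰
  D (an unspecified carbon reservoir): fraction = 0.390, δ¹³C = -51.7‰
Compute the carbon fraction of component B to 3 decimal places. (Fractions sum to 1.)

Let f_B and f_C be the unknown fractions; fractions sum to 1 so f_B + f_C = 0.301.
Mass balance: Σ fᵢ·δᵢ = δ_bulk ⇒ f_B·(-0.1) + f_C·(-15.2) = -25.9 − (-23.315) = -2.585
Substitute f_C = 0.301 − f_B:
f_B·(-0.1 − -15.2) = -2.585 − 0.301×(-15.2) = 1.990
f_B = 1.990 / 15.1 = 0.1318

0.132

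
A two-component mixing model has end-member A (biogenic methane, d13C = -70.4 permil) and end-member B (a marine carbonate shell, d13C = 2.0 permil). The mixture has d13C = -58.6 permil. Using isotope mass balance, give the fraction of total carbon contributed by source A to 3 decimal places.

δ_mix = f_A·δ_A + (1 − f_A)·δ_B  ⇒  f_A = (δ_mix − δ_B)/(δ_A − δ_B)
f_A = (-58.6 − (2.0)) / (-70.4 − (2.0))
f_A = -60.6 / -72.4 = 0.8370

0.837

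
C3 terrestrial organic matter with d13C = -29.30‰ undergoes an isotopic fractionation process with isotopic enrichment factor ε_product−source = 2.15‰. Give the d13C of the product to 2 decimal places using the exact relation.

-27.21‰

Exactly, δ_product = (δ_source + 1000)·(ε/1000 + 1) − 1000.
δ_product = (-29.30 + 1000) × (2.15/1000 + 1) − 1000
δ_product = -27.213‰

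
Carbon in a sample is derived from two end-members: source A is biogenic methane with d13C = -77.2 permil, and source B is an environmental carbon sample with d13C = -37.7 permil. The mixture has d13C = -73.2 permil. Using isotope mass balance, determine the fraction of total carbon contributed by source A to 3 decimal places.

δ_mix = f_A·δ_A + (1 − f_A)·δ_B  ⇒  f_A = (δ_mix − δ_B)/(δ_A − δ_B)
f_A = (-73.2 − (-37.7)) / (-77.2 − (-37.7))
f_A = -35.5 / -39.5 = 0.8987

0.899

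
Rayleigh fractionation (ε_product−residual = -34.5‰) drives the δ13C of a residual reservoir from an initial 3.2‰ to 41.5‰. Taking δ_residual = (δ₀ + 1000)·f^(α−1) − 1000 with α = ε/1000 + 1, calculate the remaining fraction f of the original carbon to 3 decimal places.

0.338

α − 1 = ε/1000 = -0.0345
(δ_res + 1000)/(δ₀ + 1000) = (41.5 + 1000)/(3.2 + 1000) = 1041.5/1003.2 = 1.038178
f = 1.038178^(1/-0.0345) = exp(ln(1.038178)/-0.0345) = exp(0.03747/-0.0345)
f = exp(-1.0860) = 0.3376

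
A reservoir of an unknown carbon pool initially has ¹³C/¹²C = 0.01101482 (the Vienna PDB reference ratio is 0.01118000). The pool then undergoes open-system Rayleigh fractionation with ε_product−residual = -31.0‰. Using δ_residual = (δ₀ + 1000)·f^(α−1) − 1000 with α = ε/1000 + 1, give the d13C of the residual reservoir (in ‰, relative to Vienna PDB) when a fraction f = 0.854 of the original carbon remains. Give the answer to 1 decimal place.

δ₀ = (0.01101482/0.01118000 − 1)×1000 = (0.985225 − 1)×1000 = -14.775‰
α − 1 = ε/1000 = -0.0310
f^(α−1) = 0.854^(-0.0310) = 1.004905
δ_res = (-14.775 + 1000) × 1.004905 − 1000 = 990.057 − 1000 = -9.94‰

-9.9‰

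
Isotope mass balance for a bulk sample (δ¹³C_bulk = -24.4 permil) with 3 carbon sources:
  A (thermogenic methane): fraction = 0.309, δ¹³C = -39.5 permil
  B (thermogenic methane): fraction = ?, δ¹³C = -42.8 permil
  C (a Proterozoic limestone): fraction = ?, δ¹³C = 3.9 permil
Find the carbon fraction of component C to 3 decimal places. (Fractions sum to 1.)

0.372

Let f_C and f_B be the unknown fractions; fractions sum to 1 so f_C + f_B = 0.691.
Mass balance: Σ fᵢ·δᵢ = δ_bulk ⇒ f_C·(3.9) + f_B·(-42.8) = -24.4 − (-12.206) = -12.194
Substitute f_B = 0.691 − f_C:
f_C·(3.9 − -42.8) = -12.194 − 0.691×(-42.8) = 17.380
f_C = 17.380 / 46.7 = 0.3722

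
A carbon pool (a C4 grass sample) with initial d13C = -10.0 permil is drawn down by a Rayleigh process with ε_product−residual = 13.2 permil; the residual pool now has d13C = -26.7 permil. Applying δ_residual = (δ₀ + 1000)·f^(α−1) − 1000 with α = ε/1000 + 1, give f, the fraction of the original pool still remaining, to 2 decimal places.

0.28

α − 1 = ε/1000 = 0.0132
(δ_res + 1000)/(δ₀ + 1000) = (-26.7 + 1000)/(-10.0 + 1000) = 973.3/990.0 = 0.983131
f = 0.983131^(1/0.0132) = exp(ln(0.983131)/0.0132) = exp(-0.01701/0.0132)
f = exp(-1.2888) = 0.2756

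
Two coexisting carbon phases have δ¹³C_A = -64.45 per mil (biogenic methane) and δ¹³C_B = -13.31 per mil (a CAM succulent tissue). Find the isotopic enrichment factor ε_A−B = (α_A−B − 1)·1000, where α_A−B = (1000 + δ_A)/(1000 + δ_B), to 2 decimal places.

α_A−B = (1000 + -64.45) / (1000 + -13.31) = 935.55 / 986.69 = 0.948170
ε_A−B = (0.948170 − 1) × 1000 = -51.830 per mil
(The approximation ε ≈ δ_A − δ_B would give -51.14 per mil.)

-51.83 per mil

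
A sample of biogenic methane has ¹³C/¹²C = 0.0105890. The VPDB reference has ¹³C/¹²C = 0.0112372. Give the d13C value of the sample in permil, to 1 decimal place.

d13C = (R_sample / R_standard − 1) × 1000
R_sample / R_standard = 0.0105890 / 0.0112372 = 0.942317
d13C = (0.942317 − 1) × 1000 = -57.68 permil

-57.7 permil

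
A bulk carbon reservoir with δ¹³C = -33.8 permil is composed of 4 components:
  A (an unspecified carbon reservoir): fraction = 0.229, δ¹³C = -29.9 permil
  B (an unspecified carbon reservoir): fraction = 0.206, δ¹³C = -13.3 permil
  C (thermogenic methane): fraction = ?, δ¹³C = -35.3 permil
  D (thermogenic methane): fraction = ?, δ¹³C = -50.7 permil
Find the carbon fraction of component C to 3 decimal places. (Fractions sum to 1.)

Let f_C and f_D be the unknown fractions; fractions sum to 1 so f_C + f_D = 0.565.
Mass balance: Σ fᵢ·δᵢ = δ_bulk ⇒ f_C·(-35.3) + f_D·(-50.7) = -33.8 − (-9.587) = -24.213
Substitute f_D = 0.565 − f_C:
f_C·(-35.3 − -50.7) = -24.213 − 0.565×(-50.7) = 4.432
f_C = 4.432 / 15.4 = 0.2878

0.288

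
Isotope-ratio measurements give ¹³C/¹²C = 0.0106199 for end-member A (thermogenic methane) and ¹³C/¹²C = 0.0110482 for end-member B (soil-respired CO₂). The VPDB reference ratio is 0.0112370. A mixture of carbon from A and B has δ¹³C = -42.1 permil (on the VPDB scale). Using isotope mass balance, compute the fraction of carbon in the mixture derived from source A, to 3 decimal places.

0.664

δ_A = (0.0106199/0.0112370 − 1)×1000 = (0.945083 − 1)×1000 = -54.917 permil
δ_B = (0.0110482/0.0112370 − 1)×1000 = (0.983198 − 1)×1000 = -16.802 permil
f_A = (δ_mix − δ_B)/(δ_A − δ_B) = (-42.1 − (-16.802))/(-54.917 − (-16.802))
f_A = -25.298 / -38.115 = 0.6637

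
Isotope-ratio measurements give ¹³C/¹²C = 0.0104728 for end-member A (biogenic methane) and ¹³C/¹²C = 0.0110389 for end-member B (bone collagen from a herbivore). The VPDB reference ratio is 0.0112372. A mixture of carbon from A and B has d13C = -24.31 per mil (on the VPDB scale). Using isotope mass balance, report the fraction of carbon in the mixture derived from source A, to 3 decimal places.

δ_A = (0.0104728/0.0112372 − 1)×1000 = (0.931976 − 1)×1000 = -68.024 per mil
δ_B = (0.0110389/0.0112372 − 1)×1000 = (0.982353 − 1)×1000 = -17.647 per mil
f_A = (δ_mix − δ_B)/(δ_A − δ_B) = (-24.31 − (-17.647))/(-68.024 − (-17.647))
f_A = -6.663 / -50.377 = 0.1323

0.132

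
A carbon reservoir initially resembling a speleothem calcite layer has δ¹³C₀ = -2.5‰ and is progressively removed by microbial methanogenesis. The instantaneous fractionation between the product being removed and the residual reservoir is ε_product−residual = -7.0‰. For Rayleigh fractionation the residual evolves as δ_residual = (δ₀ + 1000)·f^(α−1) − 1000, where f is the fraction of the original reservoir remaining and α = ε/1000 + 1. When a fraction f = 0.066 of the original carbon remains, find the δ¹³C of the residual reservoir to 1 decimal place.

Rayleigh residual: δ_res = (δ₀ + 1000)·f^(α−1) − 1000
α = ε/1000 + 1 = 0.99300, so α − 1 = -0.00700
f^(α−1) = 0.066^(-0.00700) = 1.019209
δ_res = (-2.5 + 1000) × 1.019209 − 1000 = 1016.661 − 1000 = 16.66‰

16.7‰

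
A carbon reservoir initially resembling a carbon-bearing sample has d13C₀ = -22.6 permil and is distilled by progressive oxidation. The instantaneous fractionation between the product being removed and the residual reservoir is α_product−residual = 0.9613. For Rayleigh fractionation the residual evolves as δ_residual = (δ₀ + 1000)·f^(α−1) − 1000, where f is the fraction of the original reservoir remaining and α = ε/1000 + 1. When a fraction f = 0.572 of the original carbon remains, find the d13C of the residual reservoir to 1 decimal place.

-1.2 permil

Rayleigh residual: δ_res = (δ₀ + 1000)·f^(α−1) − 1000
α − 1 = -0.03870
f^(α−1) = 0.572^(-0.03870) = 1.021854
δ_res = (-22.6 + 1000) × 1.021854 − 1000 = 998.760 − 1000 = -1.24 permil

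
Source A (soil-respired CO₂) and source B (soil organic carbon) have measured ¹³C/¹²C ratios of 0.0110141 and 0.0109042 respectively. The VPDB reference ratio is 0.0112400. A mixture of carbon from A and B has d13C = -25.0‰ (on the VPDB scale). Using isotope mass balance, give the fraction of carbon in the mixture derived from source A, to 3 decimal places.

δ_A = (0.0110141/0.0112400 − 1)×1000 = (0.979902 − 1)×1000 = -20.098‰
δ_B = (0.0109042/0.0112400 − 1)×1000 = (0.970125 − 1)×1000 = -29.875‰
f_A = (δ_mix − δ_B)/(δ_A − δ_B) = (-25.0 − (-29.875))/(-20.098 − (-29.875))
f_A = 4.875 / 9.778 = 0.4986

0.499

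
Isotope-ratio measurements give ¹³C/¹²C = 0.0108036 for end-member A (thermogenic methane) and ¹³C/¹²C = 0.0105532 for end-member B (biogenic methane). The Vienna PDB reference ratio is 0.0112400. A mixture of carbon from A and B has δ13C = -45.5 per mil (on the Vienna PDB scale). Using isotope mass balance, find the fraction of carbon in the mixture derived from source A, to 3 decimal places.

δ_A = (0.0108036/0.0112400 − 1)×1000 = (0.961174 − 1)×1000 = -38.826 per mil
δ_B = (0.0105532/0.0112400 − 1)×1000 = (0.938897 − 1)×1000 = -61.103 per mil
f_A = (δ_mix − δ_B)/(δ_A − δ_B) = (-45.5 − (-61.103))/(-38.826 − (-61.103))
f_A = 15.603 / 22.278 = 0.7004

0.700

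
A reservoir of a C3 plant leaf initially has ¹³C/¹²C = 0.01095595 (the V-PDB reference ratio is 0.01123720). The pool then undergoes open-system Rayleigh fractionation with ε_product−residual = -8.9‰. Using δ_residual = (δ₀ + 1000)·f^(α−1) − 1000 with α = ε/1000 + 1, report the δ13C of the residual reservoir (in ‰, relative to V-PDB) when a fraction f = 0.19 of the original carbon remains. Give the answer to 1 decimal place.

-10.5‰

δ₀ = (0.01095595/0.01123720 − 1)×1000 = (0.974972 − 1)×1000 = -25.028‰
α − 1 = ε/1000 = -0.0089
f^(α−1) = 0.19^(-0.0089) = 1.014890
δ_res = (-25.028 + 1000) × 1.014890 − 1000 = 989.489 − 1000 = -10.51‰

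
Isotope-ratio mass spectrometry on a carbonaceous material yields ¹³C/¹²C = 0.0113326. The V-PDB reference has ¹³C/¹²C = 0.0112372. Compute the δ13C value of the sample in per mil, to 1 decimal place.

δ13C = (R_sample / R_standard − 1) × 1000
R_sample / R_standard = 0.0113326 / 0.0112372 = 1.008490
δ13C = (1.008490 − 1) × 1000 = 8.49 per mil

8.5 per mil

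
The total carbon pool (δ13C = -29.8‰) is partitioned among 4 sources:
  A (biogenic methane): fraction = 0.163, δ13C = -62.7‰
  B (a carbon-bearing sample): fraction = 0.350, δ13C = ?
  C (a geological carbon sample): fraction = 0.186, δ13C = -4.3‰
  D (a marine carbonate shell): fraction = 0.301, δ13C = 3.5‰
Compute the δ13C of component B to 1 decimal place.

-56.7‰

Isotope mass balance: δ_bulk = Σ fᵢ·δᵢ.
-29.8 = 0.163×(-62.7) + 0.350×δ_B + 0.186×(-4.3) + 0.301×(3.5)
0.350·δ_B = -29.8 − (-9.966) = -19.834
δ_B = -19.834 / 0.350 = -56.67‰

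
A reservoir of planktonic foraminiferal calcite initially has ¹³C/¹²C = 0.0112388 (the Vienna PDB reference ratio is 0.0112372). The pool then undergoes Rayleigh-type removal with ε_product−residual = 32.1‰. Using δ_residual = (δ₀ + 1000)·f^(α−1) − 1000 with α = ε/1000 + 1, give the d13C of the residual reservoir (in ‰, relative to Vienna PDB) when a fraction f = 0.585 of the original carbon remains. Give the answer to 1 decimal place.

δ₀ = (0.0112388/0.0112372 − 1)×1000 = (1.000142 − 1)×1000 = 0.142‰
α − 1 = ε/1000 = 0.0321
f^(α−1) = 0.585^(0.0321) = 0.982937
δ_res = (0.142 + 1000) × 0.982937 − 1000 = 983.077 − 1000 = -16.92‰

-16.9‰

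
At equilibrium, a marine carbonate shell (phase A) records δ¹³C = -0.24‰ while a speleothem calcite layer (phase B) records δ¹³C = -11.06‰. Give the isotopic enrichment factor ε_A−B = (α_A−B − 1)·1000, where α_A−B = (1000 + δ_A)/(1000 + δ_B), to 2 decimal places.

10.94‰

α_A−B = (1000 + -0.24) / (1000 + -11.06) = 999.76 / 988.94 = 1.010941
ε_A−B = (1.010941 − 1) × 1000 = 10.941‰
(The approximation ε ≈ δ_A − δ_B would give 10.82‰.)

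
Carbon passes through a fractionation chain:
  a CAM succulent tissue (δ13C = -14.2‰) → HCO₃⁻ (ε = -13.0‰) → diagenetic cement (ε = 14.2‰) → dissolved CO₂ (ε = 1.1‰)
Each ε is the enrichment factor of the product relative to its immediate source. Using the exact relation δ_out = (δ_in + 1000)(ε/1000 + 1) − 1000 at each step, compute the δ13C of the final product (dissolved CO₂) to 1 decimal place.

-12.1‰

step 1: δ = (-14.20 + 1000)·(-13.0/1000 + 1) − 1000 = -27.02‰
step 2: δ = (-27.02 + 1000)·(14.2/1000 + 1) − 1000 = -13.20‰
step 3: δ = (-13.20 + 1000)·(1.1/1000 + 1) − 1000 = -12.11‰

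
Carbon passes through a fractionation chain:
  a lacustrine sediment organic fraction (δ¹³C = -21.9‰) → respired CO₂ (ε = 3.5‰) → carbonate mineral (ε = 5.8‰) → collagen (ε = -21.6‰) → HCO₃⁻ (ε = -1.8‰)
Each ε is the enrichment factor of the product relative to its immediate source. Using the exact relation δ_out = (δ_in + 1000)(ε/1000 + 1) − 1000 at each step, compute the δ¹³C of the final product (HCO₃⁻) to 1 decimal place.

-35.8‰

step 1: δ = (-21.90 + 1000)·(3.5/1000 + 1) − 1000 = -18.48‰
step 2: δ = (-18.48 + 1000)·(5.8/1000 + 1) − 1000 = -12.78‰
step 3: δ = (-12.78 + 1000)·(-21.6/1000 + 1) − 1000 = -34.11‰
step 4: δ = (-34.11 + 1000)·(-1.8/1000 + 1) − 1000 = -35.85‰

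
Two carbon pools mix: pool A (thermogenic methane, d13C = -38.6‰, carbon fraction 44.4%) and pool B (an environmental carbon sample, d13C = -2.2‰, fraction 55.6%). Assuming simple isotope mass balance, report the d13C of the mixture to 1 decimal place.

δ_mix = f_A·δ_A + f_B·δ_B
δ_mix = 0.444 × (-38.6) + 0.556 × (-2.2)
δ_mix = -17.14 + -1.22 = -18.36‰

-18.4‰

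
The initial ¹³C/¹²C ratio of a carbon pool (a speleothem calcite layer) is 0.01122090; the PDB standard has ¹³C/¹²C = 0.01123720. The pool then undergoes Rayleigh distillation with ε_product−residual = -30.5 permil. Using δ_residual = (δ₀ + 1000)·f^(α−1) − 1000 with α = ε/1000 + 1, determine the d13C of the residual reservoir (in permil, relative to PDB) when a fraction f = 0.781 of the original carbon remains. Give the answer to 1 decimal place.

6.1 permil

δ₀ = (0.01122090/0.01123720 − 1)×1000 = (0.998549 − 1)×1000 = -1.451 permil
α − 1 = ε/1000 = -0.0305
f^(α−1) = 0.781^(-0.0305) = 1.007567
δ_res = (-1.451 + 1000) × 1.007567 − 1000 = 1006.106 − 1000 = 6.11 permil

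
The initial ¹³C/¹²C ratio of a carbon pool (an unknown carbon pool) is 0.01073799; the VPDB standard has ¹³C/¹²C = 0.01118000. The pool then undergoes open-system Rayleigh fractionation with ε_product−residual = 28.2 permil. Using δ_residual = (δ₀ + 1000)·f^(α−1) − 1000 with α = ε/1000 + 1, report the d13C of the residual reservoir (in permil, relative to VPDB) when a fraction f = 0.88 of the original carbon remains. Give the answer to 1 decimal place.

-43.0 permil

δ₀ = (0.01073799/0.01118000 − 1)×1000 = (0.960464 − 1)×1000 = -39.536 permil
α − 1 = ε/1000 = 0.0282
f^(α−1) = 0.88^(0.0282) = 0.996402
δ_res = (-39.536 + 1000) × 0.996402 − 1000 = 957.008 − 1000 = -42.99 permil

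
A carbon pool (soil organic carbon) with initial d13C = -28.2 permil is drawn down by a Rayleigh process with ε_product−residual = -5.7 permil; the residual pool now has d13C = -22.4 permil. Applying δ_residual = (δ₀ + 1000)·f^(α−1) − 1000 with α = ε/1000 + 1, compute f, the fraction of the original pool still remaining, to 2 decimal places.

0.35

α − 1 = ε/1000 = -0.0057
(δ_res + 1000)/(δ₀ + 1000) = (-22.4 + 1000)/(-28.2 + 1000) = 977.6/971.8 = 1.005968
f = 1.005968^(1/-0.0057) = exp(ln(1.005968)/-0.0057) = exp(0.00595/-0.0057)
f = exp(-1.0440) = 0.3521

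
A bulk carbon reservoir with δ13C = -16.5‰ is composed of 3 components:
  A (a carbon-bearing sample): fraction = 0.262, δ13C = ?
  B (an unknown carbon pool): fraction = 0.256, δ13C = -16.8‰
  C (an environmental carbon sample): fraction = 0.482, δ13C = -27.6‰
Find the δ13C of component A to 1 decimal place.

4.2‰

Isotope mass balance: δ_bulk = Σ fᵢ·δᵢ.
-16.5 = 0.262×δ_A + 0.256×(-16.8) + 0.482×(-27.6)
0.262·δ_A = -16.5 − (-17.604) = 1.104
δ_A = 1.104 / 0.262 = 4.21‰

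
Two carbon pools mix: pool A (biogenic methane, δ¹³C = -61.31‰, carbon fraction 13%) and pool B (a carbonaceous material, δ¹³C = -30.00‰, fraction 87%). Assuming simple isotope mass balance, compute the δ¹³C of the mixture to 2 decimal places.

δ_mix = f_A·δ_A + f_B·δ_B
δ_mix = 0.13 × (-61.31) + 0.87 × (-30.00)
δ_mix = -7.970 + -26.100 = -34.070‰

-34.07‰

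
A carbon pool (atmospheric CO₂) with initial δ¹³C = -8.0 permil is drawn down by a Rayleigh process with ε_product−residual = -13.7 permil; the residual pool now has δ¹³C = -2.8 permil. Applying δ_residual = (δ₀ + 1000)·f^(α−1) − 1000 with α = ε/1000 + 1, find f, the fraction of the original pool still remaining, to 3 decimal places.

α − 1 = ε/1000 = -0.0137
(δ_res + 1000)/(δ₀ + 1000) = (-2.8 + 1000)/(-8.0 + 1000) = 997.2/992.0 = 1.005242
f = 1.005242^(1/-0.0137) = exp(ln(1.005242)/-0.0137) = exp(0.00523/-0.0137)
f = exp(-0.3816) = 0.6828

0.683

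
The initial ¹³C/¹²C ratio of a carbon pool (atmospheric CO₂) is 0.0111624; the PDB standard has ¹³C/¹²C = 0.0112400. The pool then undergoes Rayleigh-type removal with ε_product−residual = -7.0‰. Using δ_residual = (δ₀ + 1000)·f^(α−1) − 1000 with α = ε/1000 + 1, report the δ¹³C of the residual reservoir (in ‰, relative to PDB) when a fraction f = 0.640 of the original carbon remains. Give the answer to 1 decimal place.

δ₀ = (0.0111624/0.0112400 − 1)×1000 = (0.993096 − 1)×1000 = -6.904‰
α − 1 = ε/1000 = -0.0070
f^(α−1) = 0.640^(-0.0070) = 1.003129
δ_res = (-6.904 + 1000) × 1.003129 − 1000 = 996.203 − 1000 = -3.80‰

-3.8‰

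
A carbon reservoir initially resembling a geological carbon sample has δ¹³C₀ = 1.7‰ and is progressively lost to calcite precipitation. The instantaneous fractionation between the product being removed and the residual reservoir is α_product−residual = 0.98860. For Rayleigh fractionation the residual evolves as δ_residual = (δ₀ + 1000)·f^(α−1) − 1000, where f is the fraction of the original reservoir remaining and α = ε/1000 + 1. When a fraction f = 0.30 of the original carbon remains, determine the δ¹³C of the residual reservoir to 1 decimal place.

Rayleigh residual: δ_res = (δ₀ + 1000)·f^(α−1) − 1000
α − 1 = -0.01140
f^(α−1) = 0.30^(-0.01140) = 1.013820
δ_res = (1.7 + 1000) × 1.013820 − 1000 = 1015.543 − 1000 = 15.54‰

15.5‰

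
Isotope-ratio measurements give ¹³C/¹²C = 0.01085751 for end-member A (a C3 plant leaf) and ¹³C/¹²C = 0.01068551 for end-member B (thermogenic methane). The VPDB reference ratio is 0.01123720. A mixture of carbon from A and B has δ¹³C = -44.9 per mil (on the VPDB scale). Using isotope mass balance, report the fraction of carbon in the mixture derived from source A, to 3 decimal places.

δ_A = (0.01085751/0.01123720 − 1)×1000 = (0.966211 − 1)×1000 = -33.789 per mil
δ_B = (0.01068551/0.01123720 − 1)×1000 = (0.950905 − 1)×1000 = -49.095 per mil
f_A = (δ_mix − δ_B)/(δ_A − δ_B) = (-44.9 − (-49.095))/(-33.789 − (-49.095))
f_A = 4.195 / 15.306 = 0.2741

0.274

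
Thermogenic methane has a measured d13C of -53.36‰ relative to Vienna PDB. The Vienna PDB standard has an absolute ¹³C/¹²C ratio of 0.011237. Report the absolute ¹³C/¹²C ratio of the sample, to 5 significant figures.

R_sample = R_standard × (d13C/1000 + 1)
R_sample = 0.011237 × (-53.36/1000 + 1) = 0.011237 × 0.946640
R_sample = 0.0106374

0.010637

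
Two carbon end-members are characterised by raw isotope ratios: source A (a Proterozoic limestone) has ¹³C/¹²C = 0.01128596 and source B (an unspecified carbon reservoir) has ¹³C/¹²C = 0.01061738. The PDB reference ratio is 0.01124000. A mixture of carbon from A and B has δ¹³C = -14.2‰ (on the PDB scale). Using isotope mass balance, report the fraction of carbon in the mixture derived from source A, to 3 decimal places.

δ_A = (0.01128596/0.01124000 − 1)×1000 = (1.004089 − 1)×1000 = 4.089‰
δ_B = (0.01061738/0.01124000 − 1)×1000 = (0.944607 − 1)×1000 = -55.393‰
f_A = (δ_mix − δ_B)/(δ_A − δ_B) = (-14.2 − (-55.393))/(4.089 − (-55.393))
f_A = 41.193 / 59.482 = 0.6925

0.693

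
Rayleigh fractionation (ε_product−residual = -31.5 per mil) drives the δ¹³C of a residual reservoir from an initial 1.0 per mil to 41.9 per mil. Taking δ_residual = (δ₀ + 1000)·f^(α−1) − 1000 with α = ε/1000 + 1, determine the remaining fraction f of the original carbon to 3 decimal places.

α − 1 = ε/1000 = -0.0315
(δ_res + 1000)/(δ₀ + 1000) = (41.9 + 1000)/(1.0 + 1000) = 1041.9/1001.0 = 1.040859
f = 1.040859^(1/-0.0315) = exp(ln(1.040859)/-0.0315) = exp(0.04005/-0.0315)
f = exp(-1.2713) = 0.2805

0.280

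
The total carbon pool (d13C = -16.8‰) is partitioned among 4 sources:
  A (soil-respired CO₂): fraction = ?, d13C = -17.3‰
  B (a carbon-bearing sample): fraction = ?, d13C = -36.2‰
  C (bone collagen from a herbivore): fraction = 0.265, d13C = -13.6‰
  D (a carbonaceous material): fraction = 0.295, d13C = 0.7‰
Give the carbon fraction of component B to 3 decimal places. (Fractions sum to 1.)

Let f_B and f_A be the unknown fractions; fractions sum to 1 so f_B + f_A = 0.440.
Mass balance: Σ fᵢ·δᵢ = δ_bulk ⇒ f_B·(-36.2) + f_A·(-17.3) = -16.8 − (-3.397) = -13.402
Substitute f_A = 0.440 − f_B:
f_B·(-36.2 − -17.3) = -13.402 − 0.440×(-17.3) = -5.790
f_B = -5.790 / -18.9 = 0.3064

0.306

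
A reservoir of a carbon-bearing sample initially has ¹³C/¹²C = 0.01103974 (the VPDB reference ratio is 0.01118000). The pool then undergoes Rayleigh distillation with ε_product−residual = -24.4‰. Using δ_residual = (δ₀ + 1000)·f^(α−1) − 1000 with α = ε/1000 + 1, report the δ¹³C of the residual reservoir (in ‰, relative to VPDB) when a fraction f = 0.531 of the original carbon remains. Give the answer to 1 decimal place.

2.8‰

δ₀ = (0.01103974/0.01118000 − 1)×1000 = (0.987454 − 1)×1000 = -12.546‰
α − 1 = ε/1000 = -0.0244
f^(α−1) = 0.531^(-0.0244) = 1.015565
δ_res = (-12.546 + 1000) × 1.015565 − 1000 = 1002.824 − 1000 = 2.82‰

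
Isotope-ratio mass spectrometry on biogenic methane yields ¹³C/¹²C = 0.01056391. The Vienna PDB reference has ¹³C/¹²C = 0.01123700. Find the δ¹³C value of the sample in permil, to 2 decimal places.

δ¹³C = (R_sample / R_standard − 1) × 1000
R_sample / R_standard = 0.01056391 / 0.01123700 = 0.940101
δ¹³C = (0.940101 − 1) × 1000 = -59.899 permil

-59.90 permil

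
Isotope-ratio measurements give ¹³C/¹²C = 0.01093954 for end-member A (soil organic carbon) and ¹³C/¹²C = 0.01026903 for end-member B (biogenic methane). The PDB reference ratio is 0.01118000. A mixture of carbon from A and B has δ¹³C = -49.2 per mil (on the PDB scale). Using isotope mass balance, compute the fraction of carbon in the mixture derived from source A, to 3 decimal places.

δ_A = (0.01093954/0.01118000 − 1)×1000 = (0.978492 − 1)×1000 = -21.508 per mil
δ_B = (0.01026903/0.01118000 − 1)×1000 = (0.918518 − 1)×1000 = -81.482 per mil
f_A = (δ_mix − δ_B)/(δ_A − δ_B) = (-49.2 − (-81.482))/(-21.508 − (-81.482))
f_A = 32.282 / 59.974 = 0.5383

0.538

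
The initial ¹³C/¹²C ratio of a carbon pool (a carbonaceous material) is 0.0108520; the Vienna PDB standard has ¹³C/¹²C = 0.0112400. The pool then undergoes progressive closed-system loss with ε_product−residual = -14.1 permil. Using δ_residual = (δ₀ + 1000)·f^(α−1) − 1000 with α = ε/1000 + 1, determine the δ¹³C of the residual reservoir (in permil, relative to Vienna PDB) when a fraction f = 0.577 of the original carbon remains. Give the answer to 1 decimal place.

δ₀ = (0.0108520/0.0112400 − 1)×1000 = (0.965480 − 1)×1000 = -34.520 permil
α − 1 = ε/1000 = -0.0141
f^(α−1) = 0.577^(-0.0141) = 1.007784
δ_res = (-34.520 + 1000) × 1.007784 − 1000 = 972.996 − 1000 = -27.00 permil

-27.0 permil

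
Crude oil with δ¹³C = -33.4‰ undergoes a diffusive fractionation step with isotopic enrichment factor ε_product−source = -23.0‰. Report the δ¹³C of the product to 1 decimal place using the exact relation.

-55.6‰

Exactly, δ_product = (δ_source + 1000)·(ε/1000 + 1) − 1000.
δ_product = (-33.4 + 1000) × (-23.0/1000 + 1) − 1000
δ_product = -55.63‰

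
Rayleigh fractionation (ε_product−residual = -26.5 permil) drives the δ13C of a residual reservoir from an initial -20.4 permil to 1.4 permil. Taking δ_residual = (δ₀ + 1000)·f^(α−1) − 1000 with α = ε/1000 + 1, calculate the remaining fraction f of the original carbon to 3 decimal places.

α − 1 = ε/1000 = -0.0265
(δ_res + 1000)/(δ₀ + 1000) = (1.4 + 1000)/(-20.4 + 1000) = 1001.4/979.6 = 1.022254
f = 1.022254^(1/-0.0265) = exp(ln(1.022254)/-0.0265) = exp(0.02201/-0.0265)
f = exp(-0.8306) = 0.4358

0.436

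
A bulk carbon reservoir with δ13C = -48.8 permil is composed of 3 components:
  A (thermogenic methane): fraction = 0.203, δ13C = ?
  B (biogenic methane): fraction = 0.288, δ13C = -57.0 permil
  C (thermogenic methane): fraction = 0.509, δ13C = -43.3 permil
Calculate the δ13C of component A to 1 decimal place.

-51.0 permil

Isotope mass balance: δ_bulk = Σ fᵢ·δᵢ.
-48.8 = 0.203×δ_A + 0.288×(-57.0) + 0.509×(-43.3)
0.203·δ_A = -48.8 − (-38.456) = -10.344
δ_A = -10.344 / 0.203 = -50.96 permil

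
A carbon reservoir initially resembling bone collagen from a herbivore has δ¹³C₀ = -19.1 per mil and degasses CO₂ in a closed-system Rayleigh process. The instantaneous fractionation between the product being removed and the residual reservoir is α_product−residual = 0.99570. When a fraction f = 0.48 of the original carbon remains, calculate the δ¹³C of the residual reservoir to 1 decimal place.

Rayleigh residual: δ_res = (δ₀ + 1000)·f^(α−1) − 1000
α − 1 = -0.00430
f^(α−1) = 0.48^(-0.00430) = 1.003161
δ_res = (-19.1 + 1000) × 1.003161 − 1000 = 984.001 − 1000 = -16.00 per mil

-16.0 per mil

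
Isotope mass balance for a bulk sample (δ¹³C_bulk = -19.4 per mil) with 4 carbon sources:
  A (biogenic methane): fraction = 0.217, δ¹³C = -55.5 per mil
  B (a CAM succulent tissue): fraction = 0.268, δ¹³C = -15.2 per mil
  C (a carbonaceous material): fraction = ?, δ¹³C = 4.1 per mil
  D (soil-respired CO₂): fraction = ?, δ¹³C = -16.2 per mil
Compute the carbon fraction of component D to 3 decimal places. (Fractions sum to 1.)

0.266

Let f_D and f_C be the unknown fractions; fractions sum to 1 so f_D + f_C = 0.515.
Mass balance: Σ fᵢ·δᵢ = δ_bulk ⇒ f_D·(-16.2) + f_C·(4.1) = -19.4 − (-16.117) = -3.283
Substitute f_C = 0.515 − f_D:
f_D·(-16.2 − 4.1) = -3.283 − 0.515×(4.1) = -5.394
f_D = -5.394 / -20.3 = 0.2657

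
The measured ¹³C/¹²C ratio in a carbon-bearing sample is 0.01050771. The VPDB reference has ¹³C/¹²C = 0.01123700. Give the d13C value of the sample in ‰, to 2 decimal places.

d13C = (R_sample / R_standard − 1) × 1000
R_sample / R_standard = 0.01050771 / 0.01123700 = 0.935099
d13C = (0.935099 − 1) × 1000 = -64.901‰

-64.90‰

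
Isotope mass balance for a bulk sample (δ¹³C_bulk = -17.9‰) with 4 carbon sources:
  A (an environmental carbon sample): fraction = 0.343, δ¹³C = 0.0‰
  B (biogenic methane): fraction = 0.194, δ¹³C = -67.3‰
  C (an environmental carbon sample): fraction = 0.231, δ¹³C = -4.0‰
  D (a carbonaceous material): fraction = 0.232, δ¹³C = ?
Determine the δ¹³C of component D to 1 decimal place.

Isotope mass balance: δ_bulk = Σ fᵢ·δᵢ.
-17.9 = 0.343×(0.0) + 0.194×(-67.3) + 0.231×(-4.0) + 0.232×δ_D
0.232·δ_D = -17.9 − (-13.980) = -3.920
δ_D = -3.920 / 0.232 = -16.90‰

-16.9‰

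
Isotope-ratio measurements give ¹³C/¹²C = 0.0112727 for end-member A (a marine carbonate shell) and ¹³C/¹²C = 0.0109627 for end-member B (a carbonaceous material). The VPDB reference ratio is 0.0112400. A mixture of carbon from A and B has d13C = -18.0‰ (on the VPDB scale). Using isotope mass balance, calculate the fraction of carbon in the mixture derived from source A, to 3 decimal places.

δ_A = (0.0112727/0.0112400 − 1)×1000 = (1.002909 − 1)×1000 = 2.909‰
δ_B = (0.0109627/0.0112400 − 1)×1000 = (0.975329 − 1)×1000 = -24.671‰
f_A = (δ_mix − δ_B)/(δ_A − δ_B) = (-18.0 − (-24.671))/(2.909 − (-24.671))
f_A = 6.671 / 27.580 = 0.2419

0.242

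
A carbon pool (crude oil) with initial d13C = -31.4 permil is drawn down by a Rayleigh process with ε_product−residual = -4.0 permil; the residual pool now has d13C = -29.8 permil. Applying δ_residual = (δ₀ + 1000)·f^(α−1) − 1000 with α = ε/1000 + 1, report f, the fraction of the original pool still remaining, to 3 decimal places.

0.662

α − 1 = ε/1000 = -0.0040
(δ_res + 1000)/(δ₀ + 1000) = (-29.8 + 1000)/(-31.4 + 1000) = 970.2/968.6 = 1.001652
f = 1.001652^(1/-0.0040) = exp(ln(1.001652)/-0.0040) = exp(0.00165/-0.0040)
f = exp(-0.4126) = 0.6619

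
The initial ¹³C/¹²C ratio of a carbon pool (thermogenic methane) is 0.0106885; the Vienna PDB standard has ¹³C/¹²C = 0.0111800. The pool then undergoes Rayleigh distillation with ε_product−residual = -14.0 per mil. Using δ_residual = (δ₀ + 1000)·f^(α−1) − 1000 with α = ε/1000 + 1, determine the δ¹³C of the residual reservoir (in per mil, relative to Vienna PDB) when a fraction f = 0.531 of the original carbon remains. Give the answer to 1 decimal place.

δ₀ = (0.0106885/0.0111800 − 1)×1000 = (0.956038 − 1)×1000 = -43.962 per mil
α − 1 = ε/1000 = -0.0140
f^(α−1) = 0.531^(-0.0140) = 1.008901
δ_res = (-43.962 + 1000) × 1.008901 − 1000 = 964.548 − 1000 = -35.45 per mil

-35.5 per mil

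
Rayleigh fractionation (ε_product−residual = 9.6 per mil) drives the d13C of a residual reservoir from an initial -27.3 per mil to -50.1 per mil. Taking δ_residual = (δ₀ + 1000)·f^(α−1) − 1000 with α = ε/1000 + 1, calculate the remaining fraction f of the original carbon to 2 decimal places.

α − 1 = ε/1000 = 0.0096
(δ_res + 1000)/(δ₀ + 1000) = (-50.1 + 1000)/(-27.3 + 1000) = 949.9/972.7 = 0.976560
f = 0.976560^(1/0.0096) = exp(ln(0.976560)/0.0096) = exp(-0.02372/0.0096)
f = exp(-2.4707) = 0.0845

0.08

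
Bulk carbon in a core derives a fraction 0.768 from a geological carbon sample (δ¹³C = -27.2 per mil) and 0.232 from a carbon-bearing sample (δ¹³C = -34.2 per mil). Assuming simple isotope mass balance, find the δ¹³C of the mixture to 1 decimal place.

-28.8 per mil

δ_mix = f_A·δ_A + f_B·δ_B
δ_mix = 0.768 × (-27.2) + 0.232 × (-34.2)
δ_mix = -20.89 + -7.93 = -28.82 per mil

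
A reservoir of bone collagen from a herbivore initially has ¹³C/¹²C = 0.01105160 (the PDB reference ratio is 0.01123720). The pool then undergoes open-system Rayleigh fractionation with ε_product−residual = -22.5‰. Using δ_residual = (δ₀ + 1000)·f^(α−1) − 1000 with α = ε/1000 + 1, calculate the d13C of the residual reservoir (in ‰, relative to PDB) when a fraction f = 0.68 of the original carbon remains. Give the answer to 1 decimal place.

-7.9‰

δ₀ = (0.01105160/0.01123720 − 1)×1000 = (0.983483 − 1)×1000 = -16.517‰
α − 1 = ε/1000 = -0.0225
f^(α−1) = 0.68^(-0.0225) = 1.008715
δ_res = (-16.517 + 1000) × 1.008715 − 1000 = 992.055 − 1000 = -7.95‰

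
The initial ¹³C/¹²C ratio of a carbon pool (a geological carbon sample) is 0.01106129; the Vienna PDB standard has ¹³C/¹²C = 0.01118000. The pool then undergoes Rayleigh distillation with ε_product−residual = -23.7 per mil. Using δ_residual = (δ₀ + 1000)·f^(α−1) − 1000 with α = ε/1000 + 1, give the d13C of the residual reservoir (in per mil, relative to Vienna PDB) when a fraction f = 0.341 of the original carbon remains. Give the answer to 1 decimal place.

14.9 per mil

δ₀ = (0.01106129/0.01118000 − 1)×1000 = (0.989382 − 1)×1000 = -10.618 per mil
α − 1 = ε/1000 = -0.0237
f^(α−1) = 0.341^(-0.0237) = 1.025826
δ_res = (-10.618 + 1000) × 1.025826 − 1000 = 1014.934 − 1000 = 14.93 per mil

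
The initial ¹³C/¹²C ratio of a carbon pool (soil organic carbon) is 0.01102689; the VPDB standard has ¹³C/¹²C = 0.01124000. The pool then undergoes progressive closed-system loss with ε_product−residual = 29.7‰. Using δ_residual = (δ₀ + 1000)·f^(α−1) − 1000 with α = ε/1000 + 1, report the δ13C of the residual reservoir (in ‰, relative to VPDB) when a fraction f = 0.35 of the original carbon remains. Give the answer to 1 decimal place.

-49.1‰

δ₀ = (0.01102689/0.01124000 − 1)×1000 = (0.981040 − 1)×1000 = -18.960‰
α − 1 = ε/1000 = 0.0297
f^(α−1) = 0.35^(0.0297) = 0.969301
δ_res = (-18.960 + 1000) × 0.969301 − 1000 = 950.923 − 1000 = -49.08‰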